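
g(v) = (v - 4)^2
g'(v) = 2*v - 8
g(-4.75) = 76.56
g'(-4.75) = -17.50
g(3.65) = 0.12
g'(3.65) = -0.70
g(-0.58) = 20.98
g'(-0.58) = -9.16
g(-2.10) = 37.21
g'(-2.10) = -12.20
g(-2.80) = 46.24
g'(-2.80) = -13.60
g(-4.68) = 75.34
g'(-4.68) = -17.36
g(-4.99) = 80.82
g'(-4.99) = -17.98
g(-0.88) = 23.81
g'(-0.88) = -9.76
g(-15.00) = 361.00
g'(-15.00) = -38.00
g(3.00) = 1.00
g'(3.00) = -2.00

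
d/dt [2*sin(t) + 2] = 2*cos(t)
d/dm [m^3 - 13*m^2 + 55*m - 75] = 3*m^2 - 26*m + 55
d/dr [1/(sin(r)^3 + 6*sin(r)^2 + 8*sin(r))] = (-12*sin(r) + 3*cos(r)^2 - 11)*cos(r)/((sin(r)^2 + 6*sin(r) + 8)^2*sin(r)^2)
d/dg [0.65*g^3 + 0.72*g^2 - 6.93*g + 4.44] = 1.95*g^2 + 1.44*g - 6.93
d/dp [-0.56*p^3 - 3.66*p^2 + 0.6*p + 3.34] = -1.68*p^2 - 7.32*p + 0.6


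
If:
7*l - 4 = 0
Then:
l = 4/7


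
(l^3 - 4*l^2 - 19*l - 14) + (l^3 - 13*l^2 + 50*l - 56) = 2*l^3 - 17*l^2 + 31*l - 70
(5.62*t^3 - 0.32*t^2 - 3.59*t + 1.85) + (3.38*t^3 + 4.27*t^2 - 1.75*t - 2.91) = 9.0*t^3 + 3.95*t^2 - 5.34*t - 1.06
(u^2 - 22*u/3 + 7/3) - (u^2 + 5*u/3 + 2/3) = 5/3 - 9*u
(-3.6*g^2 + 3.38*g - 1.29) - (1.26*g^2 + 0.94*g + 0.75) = -4.86*g^2 + 2.44*g - 2.04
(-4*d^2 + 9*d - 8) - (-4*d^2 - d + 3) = 10*d - 11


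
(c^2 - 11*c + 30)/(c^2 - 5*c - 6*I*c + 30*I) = (c - 6)/(c - 6*I)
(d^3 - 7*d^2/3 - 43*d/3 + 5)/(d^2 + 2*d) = (3*d^3 - 7*d^2 - 43*d + 15)/(3*d*(d + 2))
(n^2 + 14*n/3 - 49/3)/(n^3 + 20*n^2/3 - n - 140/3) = (n + 7)/(n^2 + 9*n + 20)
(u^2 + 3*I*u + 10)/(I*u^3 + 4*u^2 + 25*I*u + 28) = (u^2 + 3*I*u + 10)/(I*u^3 + 4*u^2 + 25*I*u + 28)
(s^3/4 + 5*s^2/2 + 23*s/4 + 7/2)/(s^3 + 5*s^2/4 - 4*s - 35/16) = 4*(s^3 + 10*s^2 + 23*s + 14)/(16*s^3 + 20*s^2 - 64*s - 35)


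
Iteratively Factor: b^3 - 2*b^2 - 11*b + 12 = (b - 4)*(b^2 + 2*b - 3) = (b - 4)*(b - 1)*(b + 3)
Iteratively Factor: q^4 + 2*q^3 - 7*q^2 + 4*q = (q + 4)*(q^3 - 2*q^2 + q) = q*(q + 4)*(q^2 - 2*q + 1) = q*(q - 1)*(q + 4)*(q - 1)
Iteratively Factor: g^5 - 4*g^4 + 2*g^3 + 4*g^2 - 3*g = (g + 1)*(g^4 - 5*g^3 + 7*g^2 - 3*g) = g*(g + 1)*(g^3 - 5*g^2 + 7*g - 3) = g*(g - 3)*(g + 1)*(g^2 - 2*g + 1) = g*(g - 3)*(g - 1)*(g + 1)*(g - 1)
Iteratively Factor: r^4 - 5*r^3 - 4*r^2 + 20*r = (r)*(r^3 - 5*r^2 - 4*r + 20) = r*(r + 2)*(r^2 - 7*r + 10) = r*(r - 2)*(r + 2)*(r - 5)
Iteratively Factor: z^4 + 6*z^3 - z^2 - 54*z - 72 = (z + 4)*(z^3 + 2*z^2 - 9*z - 18) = (z - 3)*(z + 4)*(z^2 + 5*z + 6) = (z - 3)*(z + 3)*(z + 4)*(z + 2)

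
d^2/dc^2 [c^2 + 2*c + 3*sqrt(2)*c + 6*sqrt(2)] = 2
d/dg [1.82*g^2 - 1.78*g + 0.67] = 3.64*g - 1.78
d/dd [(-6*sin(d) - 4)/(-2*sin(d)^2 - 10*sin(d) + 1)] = 2*(-8*sin(d) + 3*cos(2*d) - 26)*cos(d)/(10*sin(d) - cos(2*d))^2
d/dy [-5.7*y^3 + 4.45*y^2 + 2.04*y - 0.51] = -17.1*y^2 + 8.9*y + 2.04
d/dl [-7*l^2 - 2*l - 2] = -14*l - 2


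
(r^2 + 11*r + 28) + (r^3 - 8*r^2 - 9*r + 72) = r^3 - 7*r^2 + 2*r + 100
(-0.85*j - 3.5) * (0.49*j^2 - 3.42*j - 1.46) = -0.4165*j^3 + 1.192*j^2 + 13.211*j + 5.11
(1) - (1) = 0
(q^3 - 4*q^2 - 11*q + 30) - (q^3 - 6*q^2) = 2*q^2 - 11*q + 30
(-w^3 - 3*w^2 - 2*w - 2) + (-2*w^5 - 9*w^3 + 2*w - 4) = -2*w^5 - 10*w^3 - 3*w^2 - 6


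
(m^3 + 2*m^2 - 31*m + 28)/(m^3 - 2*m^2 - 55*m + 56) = (m - 4)/(m - 8)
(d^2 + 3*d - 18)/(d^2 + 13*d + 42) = (d - 3)/(d + 7)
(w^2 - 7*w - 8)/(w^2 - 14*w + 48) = (w + 1)/(w - 6)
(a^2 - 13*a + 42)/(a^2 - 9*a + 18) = (a - 7)/(a - 3)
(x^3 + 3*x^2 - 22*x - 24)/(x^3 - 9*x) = (x^3 + 3*x^2 - 22*x - 24)/(x*(x^2 - 9))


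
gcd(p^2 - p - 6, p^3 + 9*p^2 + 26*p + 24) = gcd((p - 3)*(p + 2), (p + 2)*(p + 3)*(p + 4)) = p + 2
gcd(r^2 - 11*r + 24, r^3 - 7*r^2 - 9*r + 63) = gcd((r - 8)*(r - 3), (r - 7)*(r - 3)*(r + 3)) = r - 3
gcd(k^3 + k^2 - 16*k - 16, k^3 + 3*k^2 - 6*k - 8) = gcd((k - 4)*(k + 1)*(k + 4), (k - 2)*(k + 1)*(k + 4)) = k^2 + 5*k + 4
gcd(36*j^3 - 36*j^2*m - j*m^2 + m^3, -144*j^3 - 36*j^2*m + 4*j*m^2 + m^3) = 36*j^2 - m^2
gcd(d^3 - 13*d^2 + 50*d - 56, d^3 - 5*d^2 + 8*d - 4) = d - 2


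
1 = 1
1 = 1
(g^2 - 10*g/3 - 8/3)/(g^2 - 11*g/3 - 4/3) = (3*g + 2)/(3*g + 1)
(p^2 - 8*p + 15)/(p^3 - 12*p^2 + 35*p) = (p - 3)/(p*(p - 7))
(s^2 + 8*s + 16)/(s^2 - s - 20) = (s + 4)/(s - 5)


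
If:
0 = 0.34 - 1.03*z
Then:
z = 0.33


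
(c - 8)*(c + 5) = c^2 - 3*c - 40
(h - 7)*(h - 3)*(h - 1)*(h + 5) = h^4 - 6*h^3 - 24*h^2 + 134*h - 105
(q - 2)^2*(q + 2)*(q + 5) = q^4 + 3*q^3 - 14*q^2 - 12*q + 40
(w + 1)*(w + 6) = w^2 + 7*w + 6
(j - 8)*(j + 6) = j^2 - 2*j - 48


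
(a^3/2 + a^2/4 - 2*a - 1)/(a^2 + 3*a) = (2*a^3 + a^2 - 8*a - 4)/(4*a*(a + 3))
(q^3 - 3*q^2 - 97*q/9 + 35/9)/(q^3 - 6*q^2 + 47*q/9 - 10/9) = (3*q + 7)/(3*q - 2)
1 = 1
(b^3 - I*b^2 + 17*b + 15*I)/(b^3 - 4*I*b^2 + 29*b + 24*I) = (b - 5*I)/(b - 8*I)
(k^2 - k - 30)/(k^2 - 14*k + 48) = (k + 5)/(k - 8)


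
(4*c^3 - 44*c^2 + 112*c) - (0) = 4*c^3 - 44*c^2 + 112*c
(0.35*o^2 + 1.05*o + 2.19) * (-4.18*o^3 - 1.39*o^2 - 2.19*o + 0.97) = -1.463*o^5 - 4.8755*o^4 - 11.3802*o^3 - 5.0041*o^2 - 3.7776*o + 2.1243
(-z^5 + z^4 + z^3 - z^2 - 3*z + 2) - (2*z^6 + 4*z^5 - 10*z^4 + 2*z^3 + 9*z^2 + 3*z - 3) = -2*z^6 - 5*z^5 + 11*z^4 - z^3 - 10*z^2 - 6*z + 5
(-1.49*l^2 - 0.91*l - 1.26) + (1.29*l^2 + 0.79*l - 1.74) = -0.2*l^2 - 0.12*l - 3.0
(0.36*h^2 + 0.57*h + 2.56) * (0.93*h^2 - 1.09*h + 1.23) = 0.3348*h^4 + 0.1377*h^3 + 2.2023*h^2 - 2.0893*h + 3.1488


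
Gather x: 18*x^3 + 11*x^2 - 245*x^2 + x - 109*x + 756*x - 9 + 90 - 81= 18*x^3 - 234*x^2 + 648*x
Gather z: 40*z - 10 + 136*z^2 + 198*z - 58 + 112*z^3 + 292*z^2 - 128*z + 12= 112*z^3 + 428*z^2 + 110*z - 56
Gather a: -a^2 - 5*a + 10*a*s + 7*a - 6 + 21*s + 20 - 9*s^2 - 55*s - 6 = -a^2 + a*(10*s + 2) - 9*s^2 - 34*s + 8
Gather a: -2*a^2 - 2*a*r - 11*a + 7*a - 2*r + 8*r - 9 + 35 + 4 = -2*a^2 + a*(-2*r - 4) + 6*r + 30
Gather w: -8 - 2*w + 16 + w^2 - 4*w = w^2 - 6*w + 8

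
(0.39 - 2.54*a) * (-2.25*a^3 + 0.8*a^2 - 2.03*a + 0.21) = 5.715*a^4 - 2.9095*a^3 + 5.4682*a^2 - 1.3251*a + 0.0819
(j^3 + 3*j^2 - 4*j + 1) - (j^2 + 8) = j^3 + 2*j^2 - 4*j - 7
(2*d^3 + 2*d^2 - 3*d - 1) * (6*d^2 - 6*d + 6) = 12*d^5 - 18*d^3 + 24*d^2 - 12*d - 6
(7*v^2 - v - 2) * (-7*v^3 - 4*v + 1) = -49*v^5 + 7*v^4 - 14*v^3 + 11*v^2 + 7*v - 2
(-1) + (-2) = -3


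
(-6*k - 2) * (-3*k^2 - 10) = 18*k^3 + 6*k^2 + 60*k + 20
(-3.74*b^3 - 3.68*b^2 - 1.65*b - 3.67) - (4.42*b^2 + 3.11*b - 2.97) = -3.74*b^3 - 8.1*b^2 - 4.76*b - 0.7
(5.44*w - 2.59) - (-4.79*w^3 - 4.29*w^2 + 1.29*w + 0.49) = 4.79*w^3 + 4.29*w^2 + 4.15*w - 3.08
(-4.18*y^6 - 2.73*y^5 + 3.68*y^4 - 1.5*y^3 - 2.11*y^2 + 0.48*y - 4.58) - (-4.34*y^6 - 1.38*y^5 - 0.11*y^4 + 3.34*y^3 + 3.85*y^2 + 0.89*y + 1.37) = 0.16*y^6 - 1.35*y^5 + 3.79*y^4 - 4.84*y^3 - 5.96*y^2 - 0.41*y - 5.95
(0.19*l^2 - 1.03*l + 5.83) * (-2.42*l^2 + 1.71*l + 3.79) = -0.4598*l^4 + 2.8175*l^3 - 15.1498*l^2 + 6.0656*l + 22.0957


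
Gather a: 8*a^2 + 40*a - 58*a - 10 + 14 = 8*a^2 - 18*a + 4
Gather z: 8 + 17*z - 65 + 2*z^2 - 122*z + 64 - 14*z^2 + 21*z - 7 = -12*z^2 - 84*z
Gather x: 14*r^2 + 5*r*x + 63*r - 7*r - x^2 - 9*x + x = 14*r^2 + 56*r - x^2 + x*(5*r - 8)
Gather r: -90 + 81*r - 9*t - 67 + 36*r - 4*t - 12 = 117*r - 13*t - 169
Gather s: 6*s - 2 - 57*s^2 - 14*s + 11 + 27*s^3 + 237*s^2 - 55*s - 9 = 27*s^3 + 180*s^2 - 63*s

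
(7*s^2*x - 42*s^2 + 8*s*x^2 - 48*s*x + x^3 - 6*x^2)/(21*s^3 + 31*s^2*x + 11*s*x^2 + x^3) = (x - 6)/(3*s + x)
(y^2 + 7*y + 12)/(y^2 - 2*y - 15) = (y + 4)/(y - 5)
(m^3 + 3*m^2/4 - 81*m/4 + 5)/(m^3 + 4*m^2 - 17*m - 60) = (m - 1/4)/(m + 3)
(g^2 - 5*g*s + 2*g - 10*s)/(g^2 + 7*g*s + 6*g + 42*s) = (g^2 - 5*g*s + 2*g - 10*s)/(g^2 + 7*g*s + 6*g + 42*s)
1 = 1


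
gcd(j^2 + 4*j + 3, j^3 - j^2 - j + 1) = j + 1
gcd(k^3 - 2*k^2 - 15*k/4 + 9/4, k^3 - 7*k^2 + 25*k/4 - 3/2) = k - 1/2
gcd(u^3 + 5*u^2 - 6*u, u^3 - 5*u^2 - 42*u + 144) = u + 6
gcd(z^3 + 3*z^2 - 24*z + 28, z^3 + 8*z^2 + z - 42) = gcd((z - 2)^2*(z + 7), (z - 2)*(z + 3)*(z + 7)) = z^2 + 5*z - 14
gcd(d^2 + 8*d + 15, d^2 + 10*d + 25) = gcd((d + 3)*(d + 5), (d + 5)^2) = d + 5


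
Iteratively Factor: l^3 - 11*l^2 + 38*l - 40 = (l - 4)*(l^2 - 7*l + 10) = (l - 5)*(l - 4)*(l - 2)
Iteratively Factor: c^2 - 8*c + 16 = (c - 4)*(c - 4)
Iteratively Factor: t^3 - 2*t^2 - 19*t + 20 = (t + 4)*(t^2 - 6*t + 5) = (t - 5)*(t + 4)*(t - 1)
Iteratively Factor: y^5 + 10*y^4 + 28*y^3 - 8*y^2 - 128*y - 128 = (y + 4)*(y^4 + 6*y^3 + 4*y^2 - 24*y - 32) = (y + 2)*(y + 4)*(y^3 + 4*y^2 - 4*y - 16) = (y + 2)^2*(y + 4)*(y^2 + 2*y - 8) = (y - 2)*(y + 2)^2*(y + 4)*(y + 4)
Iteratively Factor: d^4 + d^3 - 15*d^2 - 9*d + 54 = (d + 3)*(d^3 - 2*d^2 - 9*d + 18) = (d - 3)*(d + 3)*(d^2 + d - 6) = (d - 3)*(d - 2)*(d + 3)*(d + 3)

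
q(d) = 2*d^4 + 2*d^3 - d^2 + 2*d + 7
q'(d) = 8*d^3 + 6*d^2 - 2*d + 2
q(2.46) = 108.89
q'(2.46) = 152.49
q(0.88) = 10.55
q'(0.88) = 10.34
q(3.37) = 336.89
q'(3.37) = 369.58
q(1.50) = 24.62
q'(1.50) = 39.50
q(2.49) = 113.54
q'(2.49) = 157.73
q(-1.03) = 3.94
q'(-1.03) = 1.68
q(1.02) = 12.29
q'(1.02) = 14.69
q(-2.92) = 88.24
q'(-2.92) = -140.18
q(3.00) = 220.00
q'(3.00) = 266.00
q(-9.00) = 11572.00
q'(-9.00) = -5326.00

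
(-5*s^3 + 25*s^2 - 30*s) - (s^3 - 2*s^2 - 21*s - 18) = -6*s^3 + 27*s^2 - 9*s + 18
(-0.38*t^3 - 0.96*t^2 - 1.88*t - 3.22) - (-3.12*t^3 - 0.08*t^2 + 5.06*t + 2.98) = 2.74*t^3 - 0.88*t^2 - 6.94*t - 6.2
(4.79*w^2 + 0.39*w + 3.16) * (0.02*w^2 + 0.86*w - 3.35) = 0.0958*w^4 + 4.1272*w^3 - 15.6479*w^2 + 1.4111*w - 10.586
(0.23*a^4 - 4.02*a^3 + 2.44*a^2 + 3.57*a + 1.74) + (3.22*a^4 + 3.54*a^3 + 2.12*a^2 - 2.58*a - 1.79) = 3.45*a^4 - 0.48*a^3 + 4.56*a^2 + 0.99*a - 0.05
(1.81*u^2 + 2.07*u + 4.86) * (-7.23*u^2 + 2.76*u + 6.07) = -13.0863*u^4 - 9.9705*u^3 - 18.4379*u^2 + 25.9785*u + 29.5002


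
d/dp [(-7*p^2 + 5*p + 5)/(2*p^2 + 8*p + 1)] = (-66*p^2 - 34*p - 35)/(4*p^4 + 32*p^3 + 68*p^2 + 16*p + 1)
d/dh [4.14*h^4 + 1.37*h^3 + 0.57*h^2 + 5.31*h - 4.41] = 16.56*h^3 + 4.11*h^2 + 1.14*h + 5.31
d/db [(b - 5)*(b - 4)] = 2*b - 9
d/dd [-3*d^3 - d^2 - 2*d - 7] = -9*d^2 - 2*d - 2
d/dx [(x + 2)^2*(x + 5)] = 3*(x + 2)*(x + 4)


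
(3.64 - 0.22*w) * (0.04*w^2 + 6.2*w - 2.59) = -0.0088*w^3 - 1.2184*w^2 + 23.1378*w - 9.4276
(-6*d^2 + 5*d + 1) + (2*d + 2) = -6*d^2 + 7*d + 3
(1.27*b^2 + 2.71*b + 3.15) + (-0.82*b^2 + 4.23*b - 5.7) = 0.45*b^2 + 6.94*b - 2.55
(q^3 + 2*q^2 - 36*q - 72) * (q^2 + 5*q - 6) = q^5 + 7*q^4 - 32*q^3 - 264*q^2 - 144*q + 432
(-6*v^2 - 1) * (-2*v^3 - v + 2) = 12*v^5 + 8*v^3 - 12*v^2 + v - 2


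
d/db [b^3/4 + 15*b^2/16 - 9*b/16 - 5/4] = 3*b^2/4 + 15*b/8 - 9/16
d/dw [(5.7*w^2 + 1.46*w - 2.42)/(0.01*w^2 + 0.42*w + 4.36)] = (2.3794*w^2 + 49.7524*w + 7.382)/(0.0001*w^4 + 0.0084*w^3 + 0.2636*w^2 + 3.6624*w + 19.0096)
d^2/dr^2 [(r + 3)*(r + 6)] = 2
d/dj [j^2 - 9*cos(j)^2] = 2*j + 9*sin(2*j)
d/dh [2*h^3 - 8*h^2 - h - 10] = 6*h^2 - 16*h - 1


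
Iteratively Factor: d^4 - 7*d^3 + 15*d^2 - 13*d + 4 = (d - 1)*(d^3 - 6*d^2 + 9*d - 4) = (d - 4)*(d - 1)*(d^2 - 2*d + 1) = (d - 4)*(d - 1)^2*(d - 1)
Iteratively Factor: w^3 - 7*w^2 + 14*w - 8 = (w - 1)*(w^2 - 6*w + 8) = (w - 2)*(w - 1)*(w - 4)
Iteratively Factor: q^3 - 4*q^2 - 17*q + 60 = (q - 5)*(q^2 + q - 12) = (q - 5)*(q - 3)*(q + 4)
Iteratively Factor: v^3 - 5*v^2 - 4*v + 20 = (v + 2)*(v^2 - 7*v + 10) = (v - 5)*(v + 2)*(v - 2)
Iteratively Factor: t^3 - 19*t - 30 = (t + 3)*(t^2 - 3*t - 10) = (t + 2)*(t + 3)*(t - 5)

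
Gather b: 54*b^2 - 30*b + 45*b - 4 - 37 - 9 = 54*b^2 + 15*b - 50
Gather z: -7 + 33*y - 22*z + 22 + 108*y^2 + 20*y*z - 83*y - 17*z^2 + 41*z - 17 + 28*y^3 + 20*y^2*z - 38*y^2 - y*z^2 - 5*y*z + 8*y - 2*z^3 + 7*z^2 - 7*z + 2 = 28*y^3 + 70*y^2 - 42*y - 2*z^3 + z^2*(-y - 10) + z*(20*y^2 + 15*y + 12)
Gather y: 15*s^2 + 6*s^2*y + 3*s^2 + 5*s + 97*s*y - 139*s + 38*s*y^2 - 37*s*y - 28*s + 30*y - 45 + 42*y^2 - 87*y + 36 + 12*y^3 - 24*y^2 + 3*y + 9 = 18*s^2 - 162*s + 12*y^3 + y^2*(38*s + 18) + y*(6*s^2 + 60*s - 54)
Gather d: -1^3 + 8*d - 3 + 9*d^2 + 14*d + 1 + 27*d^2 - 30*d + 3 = 36*d^2 - 8*d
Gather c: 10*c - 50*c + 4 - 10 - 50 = -40*c - 56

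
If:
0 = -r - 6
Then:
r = -6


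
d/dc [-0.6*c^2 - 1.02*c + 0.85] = -1.2*c - 1.02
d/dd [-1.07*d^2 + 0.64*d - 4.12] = 0.64 - 2.14*d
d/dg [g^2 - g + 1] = 2*g - 1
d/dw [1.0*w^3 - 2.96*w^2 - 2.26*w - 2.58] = 3.0*w^2 - 5.92*w - 2.26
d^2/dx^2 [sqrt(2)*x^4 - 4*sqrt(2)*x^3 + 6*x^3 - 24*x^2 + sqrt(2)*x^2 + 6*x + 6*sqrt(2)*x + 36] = 12*sqrt(2)*x^2 - 24*sqrt(2)*x + 36*x - 48 + 2*sqrt(2)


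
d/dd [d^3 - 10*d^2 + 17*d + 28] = 3*d^2 - 20*d + 17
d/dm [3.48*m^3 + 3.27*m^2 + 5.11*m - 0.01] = 10.44*m^2 + 6.54*m + 5.11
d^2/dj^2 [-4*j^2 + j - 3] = -8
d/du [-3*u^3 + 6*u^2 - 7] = 3*u*(4 - 3*u)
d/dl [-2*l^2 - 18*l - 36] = -4*l - 18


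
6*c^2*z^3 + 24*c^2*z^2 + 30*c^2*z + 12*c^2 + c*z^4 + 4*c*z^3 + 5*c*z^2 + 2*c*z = (6*c + z)*(z + 1)*(z + 2)*(c*z + c)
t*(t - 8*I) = t^2 - 8*I*t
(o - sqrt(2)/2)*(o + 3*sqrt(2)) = o^2 + 5*sqrt(2)*o/2 - 3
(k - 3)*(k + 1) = k^2 - 2*k - 3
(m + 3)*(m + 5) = m^2 + 8*m + 15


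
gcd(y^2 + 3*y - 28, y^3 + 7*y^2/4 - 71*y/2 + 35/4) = y + 7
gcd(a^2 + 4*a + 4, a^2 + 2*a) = a + 2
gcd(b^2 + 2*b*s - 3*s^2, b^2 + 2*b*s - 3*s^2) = -b^2 - 2*b*s + 3*s^2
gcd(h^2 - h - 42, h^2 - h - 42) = h^2 - h - 42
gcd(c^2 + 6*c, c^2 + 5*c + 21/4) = 1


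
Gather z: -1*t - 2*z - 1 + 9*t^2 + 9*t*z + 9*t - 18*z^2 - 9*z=9*t^2 + 8*t - 18*z^2 + z*(9*t - 11) - 1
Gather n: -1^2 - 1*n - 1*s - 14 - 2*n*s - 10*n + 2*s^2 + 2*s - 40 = n*(-2*s - 11) + 2*s^2 + s - 55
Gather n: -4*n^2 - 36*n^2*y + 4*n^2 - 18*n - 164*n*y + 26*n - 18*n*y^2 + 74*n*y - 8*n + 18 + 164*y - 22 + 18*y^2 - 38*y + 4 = -36*n^2*y + n*(-18*y^2 - 90*y) + 18*y^2 + 126*y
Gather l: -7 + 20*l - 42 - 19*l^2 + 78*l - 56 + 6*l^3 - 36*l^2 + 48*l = 6*l^3 - 55*l^2 + 146*l - 105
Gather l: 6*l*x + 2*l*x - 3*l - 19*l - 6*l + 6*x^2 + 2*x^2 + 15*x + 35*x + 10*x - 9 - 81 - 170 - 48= l*(8*x - 28) + 8*x^2 + 60*x - 308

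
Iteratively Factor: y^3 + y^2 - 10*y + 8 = (y + 4)*(y^2 - 3*y + 2) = (y - 2)*(y + 4)*(y - 1)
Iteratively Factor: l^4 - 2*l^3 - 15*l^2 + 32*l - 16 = (l - 1)*(l^3 - l^2 - 16*l + 16) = (l - 1)^2*(l^2 - 16) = (l - 1)^2*(l + 4)*(l - 4)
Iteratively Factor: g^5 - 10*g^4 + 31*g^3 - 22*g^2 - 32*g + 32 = (g - 1)*(g^4 - 9*g^3 + 22*g^2 - 32) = (g - 4)*(g - 1)*(g^3 - 5*g^2 + 2*g + 8) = (g - 4)*(g - 1)*(g + 1)*(g^2 - 6*g + 8) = (g - 4)^2*(g - 1)*(g + 1)*(g - 2)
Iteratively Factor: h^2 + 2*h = (h)*(h + 2)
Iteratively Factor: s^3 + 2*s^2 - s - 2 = (s + 2)*(s^2 - 1) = (s - 1)*(s + 2)*(s + 1)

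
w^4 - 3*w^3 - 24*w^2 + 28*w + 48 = (w - 6)*(w - 2)*(w + 1)*(w + 4)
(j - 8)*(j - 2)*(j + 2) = j^3 - 8*j^2 - 4*j + 32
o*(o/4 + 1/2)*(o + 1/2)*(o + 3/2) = o^4/4 + o^3 + 19*o^2/16 + 3*o/8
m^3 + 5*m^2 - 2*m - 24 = (m - 2)*(m + 3)*(m + 4)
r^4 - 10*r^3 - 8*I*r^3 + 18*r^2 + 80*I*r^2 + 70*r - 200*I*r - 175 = (r - 5)^2*(r - 7*I)*(r - I)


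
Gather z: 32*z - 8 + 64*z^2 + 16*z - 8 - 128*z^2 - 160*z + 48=-64*z^2 - 112*z + 32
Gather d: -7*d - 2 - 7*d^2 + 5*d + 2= -7*d^2 - 2*d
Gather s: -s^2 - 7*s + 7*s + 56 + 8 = 64 - s^2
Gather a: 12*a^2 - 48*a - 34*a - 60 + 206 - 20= 12*a^2 - 82*a + 126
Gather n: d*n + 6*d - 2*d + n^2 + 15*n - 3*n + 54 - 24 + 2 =4*d + n^2 + n*(d + 12) + 32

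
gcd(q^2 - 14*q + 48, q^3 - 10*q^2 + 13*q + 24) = q - 8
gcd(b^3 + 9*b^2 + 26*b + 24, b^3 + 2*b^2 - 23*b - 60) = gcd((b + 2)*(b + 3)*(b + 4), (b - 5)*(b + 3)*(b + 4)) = b^2 + 7*b + 12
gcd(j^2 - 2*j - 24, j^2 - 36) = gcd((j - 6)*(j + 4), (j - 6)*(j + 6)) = j - 6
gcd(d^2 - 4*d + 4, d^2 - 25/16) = 1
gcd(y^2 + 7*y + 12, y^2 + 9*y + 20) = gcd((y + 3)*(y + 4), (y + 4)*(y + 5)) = y + 4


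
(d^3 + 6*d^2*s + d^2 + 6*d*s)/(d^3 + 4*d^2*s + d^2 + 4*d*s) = (d + 6*s)/(d + 4*s)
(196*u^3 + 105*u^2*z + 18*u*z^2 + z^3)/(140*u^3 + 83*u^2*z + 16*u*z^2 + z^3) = (7*u + z)/(5*u + z)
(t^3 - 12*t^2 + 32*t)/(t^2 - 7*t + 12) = t*(t - 8)/(t - 3)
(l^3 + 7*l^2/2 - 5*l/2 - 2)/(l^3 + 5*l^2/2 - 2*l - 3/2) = (l + 4)/(l + 3)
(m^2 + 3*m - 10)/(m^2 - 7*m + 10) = (m + 5)/(m - 5)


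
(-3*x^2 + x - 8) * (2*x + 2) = -6*x^3 - 4*x^2 - 14*x - 16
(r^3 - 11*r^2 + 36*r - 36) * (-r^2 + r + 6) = -r^5 + 12*r^4 - 41*r^3 + 6*r^2 + 180*r - 216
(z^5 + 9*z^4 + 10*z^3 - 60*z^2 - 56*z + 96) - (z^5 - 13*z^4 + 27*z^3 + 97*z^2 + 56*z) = 22*z^4 - 17*z^3 - 157*z^2 - 112*z + 96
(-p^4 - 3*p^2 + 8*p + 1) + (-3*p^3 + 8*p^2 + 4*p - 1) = -p^4 - 3*p^3 + 5*p^2 + 12*p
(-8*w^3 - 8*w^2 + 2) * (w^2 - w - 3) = -8*w^5 + 32*w^3 + 26*w^2 - 2*w - 6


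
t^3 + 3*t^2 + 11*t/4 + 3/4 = (t + 1/2)*(t + 1)*(t + 3/2)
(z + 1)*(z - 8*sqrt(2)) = z^2 - 8*sqrt(2)*z + z - 8*sqrt(2)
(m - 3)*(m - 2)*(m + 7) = m^3 + 2*m^2 - 29*m + 42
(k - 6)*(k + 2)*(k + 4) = k^3 - 28*k - 48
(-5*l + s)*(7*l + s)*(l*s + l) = -35*l^3*s - 35*l^3 + 2*l^2*s^2 + 2*l^2*s + l*s^3 + l*s^2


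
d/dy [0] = 0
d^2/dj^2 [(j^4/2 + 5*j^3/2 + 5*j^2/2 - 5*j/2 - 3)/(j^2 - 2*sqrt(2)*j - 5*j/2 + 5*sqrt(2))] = 2*((-4*j + 5 + 4*sqrt(2))^2*(j^4 + 5*j^3 + 5*j^2 - 5*j - 6) + (6*j^2 + 15*j + 5)*(2*j^2 - 4*sqrt(2)*j - 5*j + 10*sqrt(2))^2 + (2*j^2 - 4*sqrt(2)*j - 5*j + 10*sqrt(2))*(-2*j^4 - 10*j^3 - 10*j^2 + 10*j + (-4*j + 5 + 4*sqrt(2))*(4*j^3 + 15*j^2 + 10*j - 5) + 12))/(2*j^2 - 4*sqrt(2)*j - 5*j + 10*sqrt(2))^3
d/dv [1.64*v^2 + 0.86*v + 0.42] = 3.28*v + 0.86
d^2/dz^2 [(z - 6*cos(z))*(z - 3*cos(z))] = 9*z*cos(z) + 72*sin(z)^2 + 18*sin(z) - 34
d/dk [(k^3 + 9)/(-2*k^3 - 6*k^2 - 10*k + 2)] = (-3*k^2*(k^3 + 3*k^2 + 5*k - 1) + (k^3 + 9)*(3*k^2 + 6*k + 5))/(2*(k^3 + 3*k^2 + 5*k - 1)^2)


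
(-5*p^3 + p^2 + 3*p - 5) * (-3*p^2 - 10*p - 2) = 15*p^5 + 47*p^4 - 9*p^3 - 17*p^2 + 44*p + 10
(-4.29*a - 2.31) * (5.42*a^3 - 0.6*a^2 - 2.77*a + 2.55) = -23.2518*a^4 - 9.9462*a^3 + 13.2693*a^2 - 4.5408*a - 5.8905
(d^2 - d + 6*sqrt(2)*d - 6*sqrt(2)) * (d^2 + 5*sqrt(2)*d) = d^4 - d^3 + 11*sqrt(2)*d^3 - 11*sqrt(2)*d^2 + 60*d^2 - 60*d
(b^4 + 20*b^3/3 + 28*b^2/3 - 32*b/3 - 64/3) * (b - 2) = b^5 + 14*b^4/3 - 4*b^3 - 88*b^2/3 + 128/3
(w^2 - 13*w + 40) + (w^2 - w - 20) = 2*w^2 - 14*w + 20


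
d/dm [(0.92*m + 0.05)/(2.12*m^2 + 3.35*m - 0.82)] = (1.9504*m^2 + 3.082*m - (0.92*m + 0.05)*(4.24*m + 3.35) - 0.7544)/(2.12*m^2 + 3.35*m - 0.82)^2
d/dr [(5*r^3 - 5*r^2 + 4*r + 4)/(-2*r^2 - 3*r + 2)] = (-10*r^4 - 30*r^3 + 53*r^2 - 4*r + 20)/(4*r^4 + 12*r^3 + r^2 - 12*r + 4)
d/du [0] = 0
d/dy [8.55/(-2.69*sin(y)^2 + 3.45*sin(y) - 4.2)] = (45.999*sin(y) - 29.4975)*cos(y)/(2.69*sin(y)^2 - 3.45*sin(y) + 4.2)^2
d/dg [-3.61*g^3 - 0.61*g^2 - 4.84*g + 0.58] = -10.83*g^2 - 1.22*g - 4.84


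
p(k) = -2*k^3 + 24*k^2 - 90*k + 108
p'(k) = -6*k^2 + 48*k - 90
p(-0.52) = 161.57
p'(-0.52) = -116.58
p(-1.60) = 321.63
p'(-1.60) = -182.16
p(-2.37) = 482.73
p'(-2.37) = -237.46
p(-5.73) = 1787.95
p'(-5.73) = -562.04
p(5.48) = 6.40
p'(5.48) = -7.14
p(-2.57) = 531.77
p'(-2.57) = -252.99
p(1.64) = 16.13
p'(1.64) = -27.42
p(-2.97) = 639.40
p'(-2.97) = -285.49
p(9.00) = -216.00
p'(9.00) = -144.00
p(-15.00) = 13608.00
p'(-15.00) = -2160.00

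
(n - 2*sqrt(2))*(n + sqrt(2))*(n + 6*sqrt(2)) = n^3 + 5*sqrt(2)*n^2 - 16*n - 24*sqrt(2)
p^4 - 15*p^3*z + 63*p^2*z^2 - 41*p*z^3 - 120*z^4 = (p - 8*z)*(p - 5*z)*(p - 3*z)*(p + z)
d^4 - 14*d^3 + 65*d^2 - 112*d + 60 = (d - 6)*(d - 5)*(d - 2)*(d - 1)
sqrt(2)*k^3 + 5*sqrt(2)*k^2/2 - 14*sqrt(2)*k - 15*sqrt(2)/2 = (k - 3)*(k + 5)*(sqrt(2)*k + sqrt(2)/2)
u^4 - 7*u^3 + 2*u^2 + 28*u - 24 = (u - 6)*(u - 2)*(u - 1)*(u + 2)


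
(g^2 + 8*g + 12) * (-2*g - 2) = -2*g^3 - 18*g^2 - 40*g - 24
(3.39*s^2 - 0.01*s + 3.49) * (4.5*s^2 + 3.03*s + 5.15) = 15.255*s^4 + 10.2267*s^3 + 33.1332*s^2 + 10.5232*s + 17.9735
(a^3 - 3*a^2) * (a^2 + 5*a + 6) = a^5 + 2*a^4 - 9*a^3 - 18*a^2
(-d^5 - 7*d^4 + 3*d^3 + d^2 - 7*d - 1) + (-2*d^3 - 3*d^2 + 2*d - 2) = -d^5 - 7*d^4 + d^3 - 2*d^2 - 5*d - 3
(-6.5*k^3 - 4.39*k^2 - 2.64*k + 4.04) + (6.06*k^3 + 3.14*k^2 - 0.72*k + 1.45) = -0.44*k^3 - 1.25*k^2 - 3.36*k + 5.49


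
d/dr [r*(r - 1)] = 2*r - 1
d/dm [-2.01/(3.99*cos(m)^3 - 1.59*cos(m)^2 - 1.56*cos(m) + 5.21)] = (-24.0597*cos(m)^2 + 6.3918*cos(m) + 3.1356)*sin(m)/(3.99*cos(m)^3 - 1.59*cos(m)^2 - 1.56*cos(m) + 5.21)^2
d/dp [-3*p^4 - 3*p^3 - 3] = p^2*(-12*p - 9)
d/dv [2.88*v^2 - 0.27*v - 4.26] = 5.76*v - 0.27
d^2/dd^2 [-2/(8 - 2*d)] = 2/(d - 4)^3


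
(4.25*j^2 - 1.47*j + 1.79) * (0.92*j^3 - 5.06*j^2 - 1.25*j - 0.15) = 3.91*j^5 - 22.8574*j^4 + 3.7725*j^3 - 7.8574*j^2 - 2.017*j - 0.2685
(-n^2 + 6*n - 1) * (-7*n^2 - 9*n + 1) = 7*n^4 - 33*n^3 - 48*n^2 + 15*n - 1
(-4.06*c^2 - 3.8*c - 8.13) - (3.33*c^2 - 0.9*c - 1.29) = -7.39*c^2 - 2.9*c - 6.84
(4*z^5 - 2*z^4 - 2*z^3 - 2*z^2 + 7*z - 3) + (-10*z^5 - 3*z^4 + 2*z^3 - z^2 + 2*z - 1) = -6*z^5 - 5*z^4 - 3*z^2 + 9*z - 4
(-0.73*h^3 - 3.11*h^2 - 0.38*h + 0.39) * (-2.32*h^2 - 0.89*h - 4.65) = 1.6936*h^5 + 7.8649*h^4 + 7.044*h^3 + 13.8949*h^2 + 1.4199*h - 1.8135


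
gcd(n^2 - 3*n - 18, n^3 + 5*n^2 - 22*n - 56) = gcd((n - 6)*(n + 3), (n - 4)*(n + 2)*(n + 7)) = 1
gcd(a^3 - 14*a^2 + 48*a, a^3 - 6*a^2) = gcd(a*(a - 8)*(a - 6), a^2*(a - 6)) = a^2 - 6*a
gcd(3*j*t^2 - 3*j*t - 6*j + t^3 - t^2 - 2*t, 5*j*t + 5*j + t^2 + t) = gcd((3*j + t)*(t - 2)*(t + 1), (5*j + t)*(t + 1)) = t + 1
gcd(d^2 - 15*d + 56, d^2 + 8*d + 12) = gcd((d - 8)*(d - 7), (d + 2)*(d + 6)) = 1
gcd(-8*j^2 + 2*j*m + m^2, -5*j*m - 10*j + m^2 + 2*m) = 1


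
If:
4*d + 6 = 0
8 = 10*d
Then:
No Solution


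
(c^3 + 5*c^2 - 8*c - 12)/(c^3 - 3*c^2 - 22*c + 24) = (c^3 + 5*c^2 - 8*c - 12)/(c^3 - 3*c^2 - 22*c + 24)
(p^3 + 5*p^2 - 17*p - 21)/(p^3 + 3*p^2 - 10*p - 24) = (p^2 + 8*p + 7)/(p^2 + 6*p + 8)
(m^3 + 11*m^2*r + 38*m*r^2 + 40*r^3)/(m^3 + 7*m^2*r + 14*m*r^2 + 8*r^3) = (m + 5*r)/(m + r)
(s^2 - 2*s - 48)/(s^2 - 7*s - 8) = (s + 6)/(s + 1)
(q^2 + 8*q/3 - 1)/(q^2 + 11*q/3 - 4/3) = (q + 3)/(q + 4)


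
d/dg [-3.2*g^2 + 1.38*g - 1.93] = 1.38 - 6.4*g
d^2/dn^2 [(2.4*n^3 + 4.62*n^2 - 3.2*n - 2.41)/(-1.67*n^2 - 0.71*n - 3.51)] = (54.5213080000001*n^3 + 166.927578*n^2 - 272.808858*n - 155.610796)/(4.657463*n^6 + 5.940357*n^5 + 31.892658*n^4 + 25.328753*n^3 + 67.031874*n^2 + 26.241813*n + 43.243551)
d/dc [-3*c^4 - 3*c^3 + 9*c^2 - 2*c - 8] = -12*c^3 - 9*c^2 + 18*c - 2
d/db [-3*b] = -3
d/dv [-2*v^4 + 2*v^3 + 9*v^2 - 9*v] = -8*v^3 + 6*v^2 + 18*v - 9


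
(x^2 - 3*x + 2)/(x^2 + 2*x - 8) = (x - 1)/(x + 4)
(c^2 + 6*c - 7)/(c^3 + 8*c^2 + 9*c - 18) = (c + 7)/(c^2 + 9*c + 18)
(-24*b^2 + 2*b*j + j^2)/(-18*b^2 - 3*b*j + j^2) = (24*b^2 - 2*b*j - j^2)/(18*b^2 + 3*b*j - j^2)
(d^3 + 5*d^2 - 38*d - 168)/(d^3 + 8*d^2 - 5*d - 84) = (d - 6)/(d - 3)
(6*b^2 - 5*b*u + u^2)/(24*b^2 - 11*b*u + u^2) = (-2*b + u)/(-8*b + u)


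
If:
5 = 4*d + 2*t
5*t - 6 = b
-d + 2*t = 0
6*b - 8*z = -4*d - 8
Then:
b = -7/2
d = 1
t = 1/2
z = -9/8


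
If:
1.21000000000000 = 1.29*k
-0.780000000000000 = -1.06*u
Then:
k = 0.94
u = 0.74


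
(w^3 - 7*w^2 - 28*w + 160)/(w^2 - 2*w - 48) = (w^2 + w - 20)/(w + 6)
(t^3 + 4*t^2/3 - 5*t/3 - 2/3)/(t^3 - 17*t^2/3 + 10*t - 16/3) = (3*t^2 + 7*t + 2)/(3*t^2 - 14*t + 16)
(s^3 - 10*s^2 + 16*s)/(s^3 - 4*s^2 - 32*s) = (s - 2)/(s + 4)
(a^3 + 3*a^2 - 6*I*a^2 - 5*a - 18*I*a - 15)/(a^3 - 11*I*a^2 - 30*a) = (a^2 + a*(3 - I) - 3*I)/(a*(a - 6*I))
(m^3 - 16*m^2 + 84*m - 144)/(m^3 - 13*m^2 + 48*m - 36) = (m - 4)/(m - 1)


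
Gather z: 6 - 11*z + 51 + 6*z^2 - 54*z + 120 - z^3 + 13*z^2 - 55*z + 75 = -z^3 + 19*z^2 - 120*z + 252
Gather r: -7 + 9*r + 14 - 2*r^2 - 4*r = -2*r^2 + 5*r + 7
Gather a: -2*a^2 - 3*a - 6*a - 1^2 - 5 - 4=-2*a^2 - 9*a - 10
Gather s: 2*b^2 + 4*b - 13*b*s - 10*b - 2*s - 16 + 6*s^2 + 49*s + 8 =2*b^2 - 6*b + 6*s^2 + s*(47 - 13*b) - 8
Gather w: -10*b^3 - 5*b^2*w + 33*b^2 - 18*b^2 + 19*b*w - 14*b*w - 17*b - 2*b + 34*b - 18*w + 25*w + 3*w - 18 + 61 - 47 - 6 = -10*b^3 + 15*b^2 + 15*b + w*(-5*b^2 + 5*b + 10) - 10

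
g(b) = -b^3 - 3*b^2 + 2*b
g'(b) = -3*b^2 - 6*b + 2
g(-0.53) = -1.75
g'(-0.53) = 4.34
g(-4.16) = 11.75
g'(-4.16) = -24.96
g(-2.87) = -6.81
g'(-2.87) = -5.49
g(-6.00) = 96.00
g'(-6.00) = -70.00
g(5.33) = -225.99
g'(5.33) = -115.21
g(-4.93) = 37.05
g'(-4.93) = -41.33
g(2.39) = -26.01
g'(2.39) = -29.48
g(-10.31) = 756.40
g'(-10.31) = -255.03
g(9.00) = -954.00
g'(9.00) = -295.00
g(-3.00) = -6.00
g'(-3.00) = -7.00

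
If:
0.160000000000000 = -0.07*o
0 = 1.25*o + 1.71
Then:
No Solution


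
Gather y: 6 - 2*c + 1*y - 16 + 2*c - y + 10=0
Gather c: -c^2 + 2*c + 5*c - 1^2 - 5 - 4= -c^2 + 7*c - 10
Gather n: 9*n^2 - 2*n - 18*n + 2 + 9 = 9*n^2 - 20*n + 11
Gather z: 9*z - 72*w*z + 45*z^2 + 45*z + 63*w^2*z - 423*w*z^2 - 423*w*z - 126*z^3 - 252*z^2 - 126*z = -126*z^3 + z^2*(-423*w - 207) + z*(63*w^2 - 495*w - 72)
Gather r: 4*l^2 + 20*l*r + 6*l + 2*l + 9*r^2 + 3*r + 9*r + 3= 4*l^2 + 8*l + 9*r^2 + r*(20*l + 12) + 3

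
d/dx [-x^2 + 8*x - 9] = 8 - 2*x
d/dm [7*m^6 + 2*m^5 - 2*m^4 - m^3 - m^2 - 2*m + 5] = 42*m^5 + 10*m^4 - 8*m^3 - 3*m^2 - 2*m - 2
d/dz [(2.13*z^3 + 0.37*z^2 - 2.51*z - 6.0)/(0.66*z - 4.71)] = (2.8116*z^3 - 29.8527*z^2 - 3.4854*z + 15.7821)/(0.4356*z^2 - 6.2172*z + 22.1841)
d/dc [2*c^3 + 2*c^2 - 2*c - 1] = 6*c^2 + 4*c - 2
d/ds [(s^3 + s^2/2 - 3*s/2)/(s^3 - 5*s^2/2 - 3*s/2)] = 6*(-2*s^2 - 3)/(4*s^4 - 20*s^3 + 13*s^2 + 30*s + 9)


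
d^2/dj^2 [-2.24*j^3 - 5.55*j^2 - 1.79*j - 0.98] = -13.44*j - 11.1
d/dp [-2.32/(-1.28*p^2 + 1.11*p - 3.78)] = (2.5752 - 5.9392*p)/(1.28*p^2 - 1.11*p + 3.78)^2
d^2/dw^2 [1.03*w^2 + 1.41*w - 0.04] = 2.06000000000000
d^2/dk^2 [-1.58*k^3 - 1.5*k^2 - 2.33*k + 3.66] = -9.48*k - 3.0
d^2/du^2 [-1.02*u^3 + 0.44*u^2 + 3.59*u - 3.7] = 0.88 - 6.12*u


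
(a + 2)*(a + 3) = a^2 + 5*a + 6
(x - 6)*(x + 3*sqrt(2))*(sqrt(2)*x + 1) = sqrt(2)*x^3 - 6*sqrt(2)*x^2 + 7*x^2 - 42*x + 3*sqrt(2)*x - 18*sqrt(2)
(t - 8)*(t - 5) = t^2 - 13*t + 40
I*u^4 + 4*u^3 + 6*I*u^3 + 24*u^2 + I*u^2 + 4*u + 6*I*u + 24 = (u + 6)*(u - 4*I)*(u + I)*(I*u + 1)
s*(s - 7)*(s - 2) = s^3 - 9*s^2 + 14*s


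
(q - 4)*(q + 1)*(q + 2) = q^3 - q^2 - 10*q - 8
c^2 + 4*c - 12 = (c - 2)*(c + 6)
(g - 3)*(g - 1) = g^2 - 4*g + 3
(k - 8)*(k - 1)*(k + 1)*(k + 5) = k^4 - 3*k^3 - 41*k^2 + 3*k + 40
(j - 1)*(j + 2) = j^2 + j - 2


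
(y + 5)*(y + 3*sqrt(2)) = y^2 + 3*sqrt(2)*y + 5*y + 15*sqrt(2)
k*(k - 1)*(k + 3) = k^3 + 2*k^2 - 3*k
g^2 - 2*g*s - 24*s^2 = (g - 6*s)*(g + 4*s)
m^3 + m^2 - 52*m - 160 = (m - 8)*(m + 4)*(m + 5)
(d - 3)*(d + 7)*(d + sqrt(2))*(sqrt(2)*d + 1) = sqrt(2)*d^4 + 3*d^3 + 4*sqrt(2)*d^3 - 20*sqrt(2)*d^2 + 12*d^2 - 63*d + 4*sqrt(2)*d - 21*sqrt(2)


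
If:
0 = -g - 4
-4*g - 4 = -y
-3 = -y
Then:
No Solution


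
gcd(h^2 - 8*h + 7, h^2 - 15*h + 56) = h - 7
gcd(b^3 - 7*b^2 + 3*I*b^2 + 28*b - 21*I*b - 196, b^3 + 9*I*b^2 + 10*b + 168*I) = b^2 + 3*I*b + 28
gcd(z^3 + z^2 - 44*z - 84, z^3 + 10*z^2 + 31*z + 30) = z + 2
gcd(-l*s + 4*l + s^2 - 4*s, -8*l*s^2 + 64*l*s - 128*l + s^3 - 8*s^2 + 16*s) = s - 4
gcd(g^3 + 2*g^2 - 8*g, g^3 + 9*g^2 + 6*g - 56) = g^2 + 2*g - 8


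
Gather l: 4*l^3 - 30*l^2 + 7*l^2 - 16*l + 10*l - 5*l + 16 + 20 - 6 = 4*l^3 - 23*l^2 - 11*l + 30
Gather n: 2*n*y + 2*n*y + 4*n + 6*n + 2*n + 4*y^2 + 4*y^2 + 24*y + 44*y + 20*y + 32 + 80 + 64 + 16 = n*(4*y + 12) + 8*y^2 + 88*y + 192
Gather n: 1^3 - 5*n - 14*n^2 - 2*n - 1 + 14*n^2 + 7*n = 0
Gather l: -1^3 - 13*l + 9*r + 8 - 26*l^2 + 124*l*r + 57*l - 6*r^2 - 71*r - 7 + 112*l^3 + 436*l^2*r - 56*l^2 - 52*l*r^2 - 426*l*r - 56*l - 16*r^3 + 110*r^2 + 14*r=112*l^3 + l^2*(436*r - 82) + l*(-52*r^2 - 302*r - 12) - 16*r^3 + 104*r^2 - 48*r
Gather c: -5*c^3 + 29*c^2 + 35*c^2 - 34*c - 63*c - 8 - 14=-5*c^3 + 64*c^2 - 97*c - 22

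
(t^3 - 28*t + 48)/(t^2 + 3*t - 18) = (t^2 - 6*t + 8)/(t - 3)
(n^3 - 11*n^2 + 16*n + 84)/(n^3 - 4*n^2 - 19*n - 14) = (n - 6)/(n + 1)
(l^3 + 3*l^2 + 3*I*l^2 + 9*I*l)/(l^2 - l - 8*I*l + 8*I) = l*(l^2 + 3*l + 3*I*l + 9*I)/(l^2 - l - 8*I*l + 8*I)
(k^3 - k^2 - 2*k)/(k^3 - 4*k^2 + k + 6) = k/(k - 3)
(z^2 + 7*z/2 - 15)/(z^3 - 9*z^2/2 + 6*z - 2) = (2*z^2 + 7*z - 30)/(2*z^3 - 9*z^2 + 12*z - 4)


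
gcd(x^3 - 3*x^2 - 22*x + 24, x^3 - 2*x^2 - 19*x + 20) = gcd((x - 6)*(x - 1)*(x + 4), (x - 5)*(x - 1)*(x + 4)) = x^2 + 3*x - 4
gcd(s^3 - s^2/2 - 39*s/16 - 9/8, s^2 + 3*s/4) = s + 3/4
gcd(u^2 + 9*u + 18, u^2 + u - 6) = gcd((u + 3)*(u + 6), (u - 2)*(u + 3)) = u + 3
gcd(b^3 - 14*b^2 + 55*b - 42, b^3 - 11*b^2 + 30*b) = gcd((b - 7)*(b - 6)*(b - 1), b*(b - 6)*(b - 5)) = b - 6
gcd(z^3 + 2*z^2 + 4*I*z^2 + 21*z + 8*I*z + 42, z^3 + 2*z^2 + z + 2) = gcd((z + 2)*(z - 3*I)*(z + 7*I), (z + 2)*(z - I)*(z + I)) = z + 2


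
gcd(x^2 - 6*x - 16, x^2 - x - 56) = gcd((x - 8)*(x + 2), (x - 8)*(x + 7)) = x - 8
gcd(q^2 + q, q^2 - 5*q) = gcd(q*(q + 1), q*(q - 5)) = q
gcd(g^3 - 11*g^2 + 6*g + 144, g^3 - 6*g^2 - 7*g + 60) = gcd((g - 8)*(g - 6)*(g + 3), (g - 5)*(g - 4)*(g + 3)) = g + 3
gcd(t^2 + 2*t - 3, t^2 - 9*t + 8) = t - 1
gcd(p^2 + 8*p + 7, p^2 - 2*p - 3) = p + 1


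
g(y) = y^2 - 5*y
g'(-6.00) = -17.00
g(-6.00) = 66.00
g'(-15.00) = -35.00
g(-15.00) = 300.00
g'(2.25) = -0.50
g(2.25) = -6.19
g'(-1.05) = -7.10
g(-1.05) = 6.35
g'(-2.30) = -9.60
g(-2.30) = 16.79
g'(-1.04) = -7.08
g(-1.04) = 6.28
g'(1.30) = -2.40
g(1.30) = -4.81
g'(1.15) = -2.70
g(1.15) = -4.43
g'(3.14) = 1.28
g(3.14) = -5.84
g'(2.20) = -0.60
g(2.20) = -6.16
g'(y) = 2*y - 5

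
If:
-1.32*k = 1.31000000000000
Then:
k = -0.99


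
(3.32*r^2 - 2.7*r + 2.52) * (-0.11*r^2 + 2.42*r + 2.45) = -0.3652*r^4 + 8.3314*r^3 + 1.3228*r^2 - 0.516600000000001*r + 6.174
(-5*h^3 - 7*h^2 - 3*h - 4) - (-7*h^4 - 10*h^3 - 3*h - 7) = 7*h^4 + 5*h^3 - 7*h^2 + 3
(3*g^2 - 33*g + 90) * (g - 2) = 3*g^3 - 39*g^2 + 156*g - 180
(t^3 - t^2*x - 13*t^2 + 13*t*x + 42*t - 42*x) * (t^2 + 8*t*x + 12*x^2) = t^5 + 7*t^4*x - 13*t^4 + 4*t^3*x^2 - 91*t^3*x + 42*t^3 - 12*t^2*x^3 - 52*t^2*x^2 + 294*t^2*x + 156*t*x^3 + 168*t*x^2 - 504*x^3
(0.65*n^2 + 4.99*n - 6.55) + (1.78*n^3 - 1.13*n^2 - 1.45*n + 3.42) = 1.78*n^3 - 0.48*n^2 + 3.54*n - 3.13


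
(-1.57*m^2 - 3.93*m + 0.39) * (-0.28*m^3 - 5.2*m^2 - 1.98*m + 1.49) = 0.4396*m^5 + 9.2644*m^4 + 23.4354*m^3 + 3.4141*m^2 - 6.6279*m + 0.5811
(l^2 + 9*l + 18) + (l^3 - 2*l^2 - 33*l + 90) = l^3 - l^2 - 24*l + 108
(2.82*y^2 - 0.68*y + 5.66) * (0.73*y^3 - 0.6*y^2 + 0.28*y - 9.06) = 2.0586*y^5 - 2.1884*y^4 + 5.3294*y^3 - 29.1356*y^2 + 7.7456*y - 51.2796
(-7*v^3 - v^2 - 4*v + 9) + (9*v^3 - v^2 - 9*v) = 2*v^3 - 2*v^2 - 13*v + 9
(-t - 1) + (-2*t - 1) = -3*t - 2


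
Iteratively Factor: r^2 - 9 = (r - 3)*(r + 3)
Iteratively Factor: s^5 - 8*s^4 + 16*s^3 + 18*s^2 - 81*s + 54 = (s + 2)*(s^4 - 10*s^3 + 36*s^2 - 54*s + 27) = (s - 3)*(s + 2)*(s^3 - 7*s^2 + 15*s - 9) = (s - 3)*(s - 1)*(s + 2)*(s^2 - 6*s + 9) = (s - 3)^2*(s - 1)*(s + 2)*(s - 3)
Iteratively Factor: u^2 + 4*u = (u + 4)*(u)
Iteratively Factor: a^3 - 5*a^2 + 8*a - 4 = (a - 2)*(a^2 - 3*a + 2) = (a - 2)*(a - 1)*(a - 2)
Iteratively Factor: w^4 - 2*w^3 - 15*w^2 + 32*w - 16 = (w - 1)*(w^3 - w^2 - 16*w + 16) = (w - 1)^2*(w^2 - 16) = (w - 4)*(w - 1)^2*(w + 4)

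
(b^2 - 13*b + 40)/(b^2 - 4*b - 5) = (b - 8)/(b + 1)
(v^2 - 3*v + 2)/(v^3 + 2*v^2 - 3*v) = (v - 2)/(v*(v + 3))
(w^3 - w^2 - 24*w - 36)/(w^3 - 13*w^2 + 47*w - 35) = (w^3 - w^2 - 24*w - 36)/(w^3 - 13*w^2 + 47*w - 35)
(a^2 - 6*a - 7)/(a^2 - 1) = (a - 7)/(a - 1)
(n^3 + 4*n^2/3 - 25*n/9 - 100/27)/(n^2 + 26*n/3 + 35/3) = (n^2 - n/3 - 20/9)/(n + 7)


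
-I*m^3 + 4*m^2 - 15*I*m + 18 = (m - 3*I)*(m + 6*I)*(-I*m + 1)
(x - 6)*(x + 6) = x^2 - 36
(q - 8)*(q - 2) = q^2 - 10*q + 16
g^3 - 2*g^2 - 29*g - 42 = (g - 7)*(g + 2)*(g + 3)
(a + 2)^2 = a^2 + 4*a + 4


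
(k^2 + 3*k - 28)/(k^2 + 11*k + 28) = (k - 4)/(k + 4)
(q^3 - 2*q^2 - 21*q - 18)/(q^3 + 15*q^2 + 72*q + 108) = (q^2 - 5*q - 6)/(q^2 + 12*q + 36)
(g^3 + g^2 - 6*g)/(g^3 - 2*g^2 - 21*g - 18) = g*(g - 2)/(g^2 - 5*g - 6)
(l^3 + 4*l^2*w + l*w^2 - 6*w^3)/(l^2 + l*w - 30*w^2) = (l^3 + 4*l^2*w + l*w^2 - 6*w^3)/(l^2 + l*w - 30*w^2)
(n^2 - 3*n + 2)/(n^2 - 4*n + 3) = (n - 2)/(n - 3)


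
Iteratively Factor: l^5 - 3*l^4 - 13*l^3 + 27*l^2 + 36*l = (l + 3)*(l^4 - 6*l^3 + 5*l^2 + 12*l) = (l - 3)*(l + 3)*(l^3 - 3*l^2 - 4*l) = (l - 3)*(l + 1)*(l + 3)*(l^2 - 4*l) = l*(l - 3)*(l + 1)*(l + 3)*(l - 4)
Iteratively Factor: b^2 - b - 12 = (b + 3)*(b - 4)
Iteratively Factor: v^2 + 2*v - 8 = (v + 4)*(v - 2)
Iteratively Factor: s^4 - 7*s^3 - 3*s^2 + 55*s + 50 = (s + 2)*(s^3 - 9*s^2 + 15*s + 25) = (s + 1)*(s + 2)*(s^2 - 10*s + 25) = (s - 5)*(s + 1)*(s + 2)*(s - 5)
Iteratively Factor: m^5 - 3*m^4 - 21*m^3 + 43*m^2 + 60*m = (m - 5)*(m^4 + 2*m^3 - 11*m^2 - 12*m) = (m - 5)*(m + 1)*(m^3 + m^2 - 12*m) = m*(m - 5)*(m + 1)*(m^2 + m - 12) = m*(m - 5)*(m + 1)*(m + 4)*(m - 3)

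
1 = 1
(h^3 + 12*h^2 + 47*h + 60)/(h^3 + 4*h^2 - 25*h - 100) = (h + 3)/(h - 5)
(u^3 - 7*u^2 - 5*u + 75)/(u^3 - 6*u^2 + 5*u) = (u^2 - 2*u - 15)/(u*(u - 1))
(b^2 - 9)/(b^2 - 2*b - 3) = (b + 3)/(b + 1)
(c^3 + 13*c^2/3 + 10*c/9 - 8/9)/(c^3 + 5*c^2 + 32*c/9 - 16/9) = (3*c + 2)/(3*c + 4)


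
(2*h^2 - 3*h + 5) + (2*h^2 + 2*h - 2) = 4*h^2 - h + 3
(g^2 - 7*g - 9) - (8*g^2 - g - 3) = -7*g^2 - 6*g - 6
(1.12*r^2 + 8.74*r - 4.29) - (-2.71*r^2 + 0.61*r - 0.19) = 3.83*r^2 + 8.13*r - 4.1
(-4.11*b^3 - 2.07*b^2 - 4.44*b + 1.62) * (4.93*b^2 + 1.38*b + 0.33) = -20.2623*b^5 - 15.8769*b^4 - 26.1021*b^3 + 1.1763*b^2 + 0.7704*b + 0.5346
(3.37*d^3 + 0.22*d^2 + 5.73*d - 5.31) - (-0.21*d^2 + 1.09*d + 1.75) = 3.37*d^3 + 0.43*d^2 + 4.64*d - 7.06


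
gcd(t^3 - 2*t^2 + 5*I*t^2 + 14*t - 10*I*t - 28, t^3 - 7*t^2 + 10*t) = t - 2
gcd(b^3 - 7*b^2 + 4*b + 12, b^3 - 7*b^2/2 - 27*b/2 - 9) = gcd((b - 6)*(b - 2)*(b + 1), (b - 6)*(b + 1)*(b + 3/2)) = b^2 - 5*b - 6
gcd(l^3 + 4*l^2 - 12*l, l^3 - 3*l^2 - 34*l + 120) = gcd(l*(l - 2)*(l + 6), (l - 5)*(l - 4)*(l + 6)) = l + 6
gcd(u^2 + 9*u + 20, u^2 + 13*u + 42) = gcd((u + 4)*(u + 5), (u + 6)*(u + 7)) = 1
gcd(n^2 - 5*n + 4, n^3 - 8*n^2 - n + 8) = n - 1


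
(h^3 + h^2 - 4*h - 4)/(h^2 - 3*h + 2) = (h^2 + 3*h + 2)/(h - 1)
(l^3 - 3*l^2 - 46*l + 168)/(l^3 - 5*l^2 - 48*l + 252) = (l - 4)/(l - 6)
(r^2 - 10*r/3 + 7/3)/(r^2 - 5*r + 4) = (r - 7/3)/(r - 4)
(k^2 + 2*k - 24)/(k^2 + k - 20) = (k + 6)/(k + 5)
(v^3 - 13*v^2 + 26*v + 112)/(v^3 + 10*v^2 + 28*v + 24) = (v^2 - 15*v + 56)/(v^2 + 8*v + 12)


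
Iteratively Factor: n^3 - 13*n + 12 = (n - 1)*(n^2 + n - 12) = (n - 3)*(n - 1)*(n + 4)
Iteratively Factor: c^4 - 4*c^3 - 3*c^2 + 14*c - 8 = (c - 4)*(c^3 - 3*c + 2) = (c - 4)*(c - 1)*(c^2 + c - 2) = (c - 4)*(c - 1)^2*(c + 2)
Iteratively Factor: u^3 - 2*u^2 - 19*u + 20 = (u - 1)*(u^2 - u - 20) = (u - 1)*(u + 4)*(u - 5)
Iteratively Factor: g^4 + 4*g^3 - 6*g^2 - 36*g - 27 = (g + 1)*(g^3 + 3*g^2 - 9*g - 27) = (g - 3)*(g + 1)*(g^2 + 6*g + 9) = (g - 3)*(g + 1)*(g + 3)*(g + 3)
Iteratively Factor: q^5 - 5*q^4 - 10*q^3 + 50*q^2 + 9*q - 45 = (q - 1)*(q^4 - 4*q^3 - 14*q^2 + 36*q + 45) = (q - 1)*(q + 1)*(q^3 - 5*q^2 - 9*q + 45) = (q - 3)*(q - 1)*(q + 1)*(q^2 - 2*q - 15) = (q - 3)*(q - 1)*(q + 1)*(q + 3)*(q - 5)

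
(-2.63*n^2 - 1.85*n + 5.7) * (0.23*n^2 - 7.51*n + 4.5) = -0.6049*n^4 + 19.3258*n^3 + 3.3695*n^2 - 51.132*n + 25.65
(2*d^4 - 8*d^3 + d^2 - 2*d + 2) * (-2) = -4*d^4 + 16*d^3 - 2*d^2 + 4*d - 4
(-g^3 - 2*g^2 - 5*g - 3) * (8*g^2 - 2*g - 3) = -8*g^5 - 14*g^4 - 33*g^3 - 8*g^2 + 21*g + 9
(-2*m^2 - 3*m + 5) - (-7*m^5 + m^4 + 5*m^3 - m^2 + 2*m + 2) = 7*m^5 - m^4 - 5*m^3 - m^2 - 5*m + 3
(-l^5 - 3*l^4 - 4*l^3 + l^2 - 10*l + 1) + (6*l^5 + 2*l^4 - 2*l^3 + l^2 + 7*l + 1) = 5*l^5 - l^4 - 6*l^3 + 2*l^2 - 3*l + 2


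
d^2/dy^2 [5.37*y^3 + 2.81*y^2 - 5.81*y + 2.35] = 32.22*y + 5.62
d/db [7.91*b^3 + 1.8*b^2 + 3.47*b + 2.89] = 23.73*b^2 + 3.6*b + 3.47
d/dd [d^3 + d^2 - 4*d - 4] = 3*d^2 + 2*d - 4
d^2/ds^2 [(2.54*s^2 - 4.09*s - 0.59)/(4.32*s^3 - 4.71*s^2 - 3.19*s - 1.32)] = (94.804992*s^6 - 457.975296*s^5 + 577.209888*s^4 + 24.3355380000003*s^3 - 404.371602*s^2 + 79.195446*s + 38.624234)/(80.621568*s^9 - 263.699712*s^8 + 108.906768*s^7 + 211.055193*s^6 + 80.730243*s^5 - 122.493393*s^4 - 128.877463*s^3 - 64.917468*s^2 - 16.674768*s - 2.299968)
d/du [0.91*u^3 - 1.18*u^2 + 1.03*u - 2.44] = 2.73*u^2 - 2.36*u + 1.03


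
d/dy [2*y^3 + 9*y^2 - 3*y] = 6*y^2 + 18*y - 3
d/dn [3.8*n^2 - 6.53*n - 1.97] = 7.6*n - 6.53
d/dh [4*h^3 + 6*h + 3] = 12*h^2 + 6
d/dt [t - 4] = 1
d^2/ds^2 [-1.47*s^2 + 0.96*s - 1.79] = -2.94000000000000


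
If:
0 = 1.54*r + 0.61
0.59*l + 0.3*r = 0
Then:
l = 0.20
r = -0.40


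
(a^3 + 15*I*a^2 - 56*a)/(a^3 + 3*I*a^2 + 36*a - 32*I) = a*(a + 7*I)/(a^2 - 5*I*a - 4)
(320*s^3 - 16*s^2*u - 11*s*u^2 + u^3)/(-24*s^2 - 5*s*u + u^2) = (-40*s^2 - 3*s*u + u^2)/(3*s + u)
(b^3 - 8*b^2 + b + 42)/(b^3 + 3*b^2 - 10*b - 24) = (b - 7)/(b + 4)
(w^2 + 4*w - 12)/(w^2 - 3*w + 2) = (w + 6)/(w - 1)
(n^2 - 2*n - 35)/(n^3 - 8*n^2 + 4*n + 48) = (n^2 - 2*n - 35)/(n^3 - 8*n^2 + 4*n + 48)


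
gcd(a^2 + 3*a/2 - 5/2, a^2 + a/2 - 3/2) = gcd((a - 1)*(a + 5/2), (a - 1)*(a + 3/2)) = a - 1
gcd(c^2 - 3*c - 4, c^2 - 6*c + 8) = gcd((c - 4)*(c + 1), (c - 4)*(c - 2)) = c - 4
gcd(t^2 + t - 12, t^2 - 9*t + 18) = t - 3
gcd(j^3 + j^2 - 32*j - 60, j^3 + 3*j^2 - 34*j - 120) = j^2 - j - 30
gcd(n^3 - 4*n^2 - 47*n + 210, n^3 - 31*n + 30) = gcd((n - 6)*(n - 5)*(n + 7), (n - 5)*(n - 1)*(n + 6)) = n - 5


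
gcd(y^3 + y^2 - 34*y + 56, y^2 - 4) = y - 2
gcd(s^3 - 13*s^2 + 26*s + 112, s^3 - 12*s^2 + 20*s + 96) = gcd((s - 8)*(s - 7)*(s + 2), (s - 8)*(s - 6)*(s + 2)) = s^2 - 6*s - 16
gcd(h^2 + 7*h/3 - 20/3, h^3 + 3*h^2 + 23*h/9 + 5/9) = 1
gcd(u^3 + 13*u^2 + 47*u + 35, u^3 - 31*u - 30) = u^2 + 6*u + 5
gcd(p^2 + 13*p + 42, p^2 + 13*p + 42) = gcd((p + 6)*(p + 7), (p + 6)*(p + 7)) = p^2 + 13*p + 42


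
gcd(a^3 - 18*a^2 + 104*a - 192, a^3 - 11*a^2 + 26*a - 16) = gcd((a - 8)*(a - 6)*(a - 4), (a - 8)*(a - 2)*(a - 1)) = a - 8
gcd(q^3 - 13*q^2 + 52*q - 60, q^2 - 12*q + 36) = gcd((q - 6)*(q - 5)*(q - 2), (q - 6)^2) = q - 6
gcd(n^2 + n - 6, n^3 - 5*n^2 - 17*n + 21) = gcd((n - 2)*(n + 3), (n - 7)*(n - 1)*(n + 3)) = n + 3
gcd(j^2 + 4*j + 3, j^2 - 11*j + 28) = 1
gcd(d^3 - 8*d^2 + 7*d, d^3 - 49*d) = d^2 - 7*d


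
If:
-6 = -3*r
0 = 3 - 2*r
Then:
No Solution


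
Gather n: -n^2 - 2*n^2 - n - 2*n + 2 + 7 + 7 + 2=-3*n^2 - 3*n + 18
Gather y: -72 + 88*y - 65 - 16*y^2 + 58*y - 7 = -16*y^2 + 146*y - 144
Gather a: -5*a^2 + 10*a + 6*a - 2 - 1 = -5*a^2 + 16*a - 3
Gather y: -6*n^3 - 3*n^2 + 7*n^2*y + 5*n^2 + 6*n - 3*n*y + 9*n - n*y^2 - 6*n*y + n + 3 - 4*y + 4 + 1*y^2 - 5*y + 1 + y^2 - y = -6*n^3 + 2*n^2 + 16*n + y^2*(2 - n) + y*(7*n^2 - 9*n - 10) + 8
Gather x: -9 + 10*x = 10*x - 9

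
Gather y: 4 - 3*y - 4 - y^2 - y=-y^2 - 4*y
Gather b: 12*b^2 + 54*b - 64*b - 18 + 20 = 12*b^2 - 10*b + 2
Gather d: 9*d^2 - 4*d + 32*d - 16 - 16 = 9*d^2 + 28*d - 32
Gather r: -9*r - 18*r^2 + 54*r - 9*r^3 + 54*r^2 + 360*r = -9*r^3 + 36*r^2 + 405*r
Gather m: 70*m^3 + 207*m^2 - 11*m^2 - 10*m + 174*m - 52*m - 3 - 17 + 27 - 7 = 70*m^3 + 196*m^2 + 112*m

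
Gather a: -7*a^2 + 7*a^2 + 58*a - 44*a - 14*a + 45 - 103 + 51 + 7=0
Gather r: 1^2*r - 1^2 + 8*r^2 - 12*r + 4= 8*r^2 - 11*r + 3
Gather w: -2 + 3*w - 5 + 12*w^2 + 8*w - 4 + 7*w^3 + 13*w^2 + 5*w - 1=7*w^3 + 25*w^2 + 16*w - 12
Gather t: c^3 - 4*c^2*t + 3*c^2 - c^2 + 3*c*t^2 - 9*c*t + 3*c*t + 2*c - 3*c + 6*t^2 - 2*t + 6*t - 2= c^3 + 2*c^2 - c + t^2*(3*c + 6) + t*(-4*c^2 - 6*c + 4) - 2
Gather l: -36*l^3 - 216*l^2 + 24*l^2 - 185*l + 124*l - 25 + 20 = -36*l^3 - 192*l^2 - 61*l - 5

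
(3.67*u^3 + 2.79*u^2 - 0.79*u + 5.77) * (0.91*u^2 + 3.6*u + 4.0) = 3.3397*u^5 + 15.7509*u^4 + 24.0051*u^3 + 13.5667*u^2 + 17.612*u + 23.08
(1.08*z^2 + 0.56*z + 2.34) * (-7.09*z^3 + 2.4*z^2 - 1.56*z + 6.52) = -7.6572*z^5 - 1.3784*z^4 - 16.9314*z^3 + 11.784*z^2 + 0.000800000000000356*z + 15.2568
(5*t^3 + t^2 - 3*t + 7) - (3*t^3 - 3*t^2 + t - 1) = 2*t^3 + 4*t^2 - 4*t + 8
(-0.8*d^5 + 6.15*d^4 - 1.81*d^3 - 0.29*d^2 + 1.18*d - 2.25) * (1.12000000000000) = -0.896*d^5 + 6.888*d^4 - 2.0272*d^3 - 0.3248*d^2 + 1.3216*d - 2.52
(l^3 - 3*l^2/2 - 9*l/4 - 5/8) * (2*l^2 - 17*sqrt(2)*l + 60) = 2*l^5 - 17*sqrt(2)*l^4 - 3*l^4 + 51*sqrt(2)*l^3/2 + 111*l^3/2 - 365*l^2/4 + 153*sqrt(2)*l^2/4 - 135*l + 85*sqrt(2)*l/8 - 75/2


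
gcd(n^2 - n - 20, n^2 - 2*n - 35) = 1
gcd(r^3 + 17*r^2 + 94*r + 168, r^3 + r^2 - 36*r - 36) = r + 6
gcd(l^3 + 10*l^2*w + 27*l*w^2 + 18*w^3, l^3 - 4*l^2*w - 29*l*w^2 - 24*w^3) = l^2 + 4*l*w + 3*w^2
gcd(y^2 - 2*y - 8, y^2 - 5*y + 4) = y - 4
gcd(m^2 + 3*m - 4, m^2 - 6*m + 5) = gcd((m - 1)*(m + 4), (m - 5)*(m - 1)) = m - 1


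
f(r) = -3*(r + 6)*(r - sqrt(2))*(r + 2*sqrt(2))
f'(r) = -3*(r + 6)*(r - sqrt(2)) - 3*(r + 6)*(r + 2*sqrt(2)) - 3*(r - sqrt(2))*(r + 2*sqrt(2)) = -9*r^2 - 36*r - 6*sqrt(2)*r - 18*sqrt(2) + 12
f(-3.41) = -21.80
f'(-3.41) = 33.59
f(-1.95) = 35.91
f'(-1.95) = 39.07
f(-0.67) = 71.93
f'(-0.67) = 12.31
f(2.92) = -231.63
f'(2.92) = -220.09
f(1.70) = -29.90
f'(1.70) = -115.09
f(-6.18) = 13.74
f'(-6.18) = -82.27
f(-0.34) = 74.12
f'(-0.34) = 0.63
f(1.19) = 19.43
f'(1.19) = -79.14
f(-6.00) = 0.00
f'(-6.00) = -70.54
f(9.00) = -4037.76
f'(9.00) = -1142.82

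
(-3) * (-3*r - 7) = 9*r + 21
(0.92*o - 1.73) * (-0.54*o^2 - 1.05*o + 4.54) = -0.4968*o^3 - 0.0318000000000001*o^2 + 5.9933*o - 7.8542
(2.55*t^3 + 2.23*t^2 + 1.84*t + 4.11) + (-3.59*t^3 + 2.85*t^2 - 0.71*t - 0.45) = -1.04*t^3 + 5.08*t^2 + 1.13*t + 3.66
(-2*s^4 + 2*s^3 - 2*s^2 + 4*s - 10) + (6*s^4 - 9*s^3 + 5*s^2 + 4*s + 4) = 4*s^4 - 7*s^3 + 3*s^2 + 8*s - 6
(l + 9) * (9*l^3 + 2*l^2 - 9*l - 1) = 9*l^4 + 83*l^3 + 9*l^2 - 82*l - 9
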